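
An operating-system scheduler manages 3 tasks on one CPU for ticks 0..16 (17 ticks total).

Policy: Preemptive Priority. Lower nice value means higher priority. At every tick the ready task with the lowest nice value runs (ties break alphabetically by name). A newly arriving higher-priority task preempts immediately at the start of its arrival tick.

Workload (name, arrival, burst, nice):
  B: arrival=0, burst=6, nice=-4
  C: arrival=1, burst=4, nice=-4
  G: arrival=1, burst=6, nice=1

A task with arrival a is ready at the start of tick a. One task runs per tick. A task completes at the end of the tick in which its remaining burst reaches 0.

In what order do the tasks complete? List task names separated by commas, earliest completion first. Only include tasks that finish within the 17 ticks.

t=0: ready={B} → run B
t=1: ready={B,C,G} → run B
t=2: ready={B,C,G} → run B
t=3: ready={B,C,G} → run B
t=4: ready={B,C,G} → run B
t=5: ready={B,C,G} → run B
t=6: ready={C,G} → run C
t=7: ready={C,G} → run C
t=8: ready={C,G} → run C
t=9: ready={C,G} → run C
t=10: ready={G} → run G
t=11: ready={G} → run G
t=12: ready={G} → run G
t=13: ready={G} → run G
t=14: ready={G} → run G
t=15: ready={G} → run G
t=16: (idle)

completion order = B, C, G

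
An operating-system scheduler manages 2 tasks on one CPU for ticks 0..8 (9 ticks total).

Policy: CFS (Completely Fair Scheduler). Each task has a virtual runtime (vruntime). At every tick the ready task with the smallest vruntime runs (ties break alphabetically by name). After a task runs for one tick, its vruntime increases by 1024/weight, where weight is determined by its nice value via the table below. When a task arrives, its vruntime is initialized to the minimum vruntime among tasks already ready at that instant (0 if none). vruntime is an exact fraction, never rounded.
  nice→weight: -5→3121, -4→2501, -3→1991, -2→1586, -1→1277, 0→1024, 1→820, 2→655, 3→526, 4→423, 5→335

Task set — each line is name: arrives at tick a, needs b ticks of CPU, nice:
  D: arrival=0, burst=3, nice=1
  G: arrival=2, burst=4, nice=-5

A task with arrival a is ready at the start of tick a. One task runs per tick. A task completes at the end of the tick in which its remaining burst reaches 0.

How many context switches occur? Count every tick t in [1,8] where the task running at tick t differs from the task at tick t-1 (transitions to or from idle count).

t=0: vr[D=0] → run D
t=1: vr[D=256/205] → run D
t=2: vr[D=512/205 G=512/205] → run D
t=3: vr[G=512/205] → run G
t=4: vr[G=1807872/639805] → run G
t=5: vr[G=2017792/639805] → run G
t=6: vr[G=2227712/639805] → run G
t=7: (idle)
t=8: (idle)

context switches = 2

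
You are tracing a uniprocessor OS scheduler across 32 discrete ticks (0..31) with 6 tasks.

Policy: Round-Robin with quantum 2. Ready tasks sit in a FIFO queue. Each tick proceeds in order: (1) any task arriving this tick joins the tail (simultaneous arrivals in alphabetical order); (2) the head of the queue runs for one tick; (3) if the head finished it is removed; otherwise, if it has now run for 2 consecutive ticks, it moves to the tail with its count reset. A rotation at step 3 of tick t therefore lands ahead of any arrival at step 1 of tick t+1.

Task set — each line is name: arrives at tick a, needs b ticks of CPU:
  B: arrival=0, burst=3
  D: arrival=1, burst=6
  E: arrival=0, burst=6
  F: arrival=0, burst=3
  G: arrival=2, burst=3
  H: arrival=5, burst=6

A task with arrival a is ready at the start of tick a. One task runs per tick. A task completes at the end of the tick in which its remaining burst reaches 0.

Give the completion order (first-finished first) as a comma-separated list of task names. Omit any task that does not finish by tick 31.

completion order = B, F, G, E, D, H

t=0: queue=[B,E,F] q_used=0 → run B
t=1: queue=[B,E,F,D] q_used=1 → run B
t=2: queue=[E,F,D,B,G] q_used=0 → run E
t=3: queue=[E,F,D,B,G] q_used=1 → run E
t=4: queue=[F,D,B,G,E] q_used=0 → run F
t=5: queue=[F,D,B,G,E,H] q_used=1 → run F
t=6: queue=[D,B,G,E,H,F] q_used=0 → run D
t=7: queue=[D,B,G,E,H,F] q_used=1 → run D
t=8: queue=[B,G,E,H,F,D] q_used=0 → run B
t=9: queue=[G,E,H,F,D] q_used=0 → run G
t=10: queue=[G,E,H,F,D] q_used=1 → run G
t=11: queue=[E,H,F,D,G] q_used=0 → run E
t=12: queue=[E,H,F,D,G] q_used=1 → run E
t=13: queue=[H,F,D,G,E] q_used=0 → run H
t=14: queue=[H,F,D,G,E] q_used=1 → run H
t=15: queue=[F,D,G,E,H] q_used=0 → run F
t=16: queue=[D,G,E,H] q_used=0 → run D
t=17: queue=[D,G,E,H] q_used=1 → run D
t=18: queue=[G,E,H,D] q_used=0 → run G
t=19: queue=[E,H,D] q_used=0 → run E
t=20: queue=[E,H,D] q_used=1 → run E
t=21: queue=[H,D] q_used=0 → run H
t=22: queue=[H,D] q_used=1 → run H
t=23: queue=[D,H] q_used=0 → run D
t=24: queue=[D,H] q_used=1 → run D
t=25: queue=[H] q_used=0 → run H
t=26: queue=[H] q_used=1 → run H
t=27: (idle)
t=28: (idle)
t=29: (idle)
t=30: (idle)
t=31: (idle)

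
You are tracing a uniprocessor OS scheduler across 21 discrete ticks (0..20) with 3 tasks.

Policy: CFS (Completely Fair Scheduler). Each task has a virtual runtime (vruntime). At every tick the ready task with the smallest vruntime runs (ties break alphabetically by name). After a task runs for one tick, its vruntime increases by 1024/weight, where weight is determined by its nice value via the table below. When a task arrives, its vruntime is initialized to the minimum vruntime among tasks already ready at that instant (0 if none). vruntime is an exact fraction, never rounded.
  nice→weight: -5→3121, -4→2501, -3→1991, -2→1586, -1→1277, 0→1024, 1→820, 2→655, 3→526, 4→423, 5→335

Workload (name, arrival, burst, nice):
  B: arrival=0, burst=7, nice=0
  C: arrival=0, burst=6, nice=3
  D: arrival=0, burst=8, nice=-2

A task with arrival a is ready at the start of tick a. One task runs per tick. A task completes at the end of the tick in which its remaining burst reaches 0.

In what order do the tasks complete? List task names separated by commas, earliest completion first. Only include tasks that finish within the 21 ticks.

t=0: vr[B=0 C=0 D=0] → run B
t=1: vr[B=1 C=0 D=0] → run C
t=2: vr[B=1 C=512/263 D=0] → run D
t=3: vr[B=1 C=512/263 D=512/793] → run D
t=4: vr[B=1 C=512/263 D=1024/793] → run B
t=5: vr[B=2 C=512/263 D=1024/793] → run D
t=6: vr[B=2 C=512/263 D=1536/793] → run D
t=7: vr[B=2 C=512/263 D=2048/793] → run C
t=8: vr[B=2 C=1024/263 D=2048/793] → run B
t=9: vr[B=3 C=1024/263 D=2048/793] → run D
t=10: vr[B=3 C=1024/263 D=2560/793] → run B
t=11: vr[B=4 C=1024/263 D=2560/793] → run D
t=12: vr[B=4 C=1024/263 D=3072/793] → run D
t=13: vr[B=4 C=1024/263 D=3584/793] → run C
t=14: vr[B=4 C=1536/263 D=3584/793] → run B
t=15: vr[B=5 C=1536/263 D=3584/793] → run D
t=16: vr[B=5 C=1536/263] → run B
t=17: vr[B=6 C=1536/263] → run C
t=18: vr[B=6 C=2048/263] → run B
t=19: vr[C=2048/263] → run C
t=20: vr[C=2560/263] → run C

completion order = D, B, C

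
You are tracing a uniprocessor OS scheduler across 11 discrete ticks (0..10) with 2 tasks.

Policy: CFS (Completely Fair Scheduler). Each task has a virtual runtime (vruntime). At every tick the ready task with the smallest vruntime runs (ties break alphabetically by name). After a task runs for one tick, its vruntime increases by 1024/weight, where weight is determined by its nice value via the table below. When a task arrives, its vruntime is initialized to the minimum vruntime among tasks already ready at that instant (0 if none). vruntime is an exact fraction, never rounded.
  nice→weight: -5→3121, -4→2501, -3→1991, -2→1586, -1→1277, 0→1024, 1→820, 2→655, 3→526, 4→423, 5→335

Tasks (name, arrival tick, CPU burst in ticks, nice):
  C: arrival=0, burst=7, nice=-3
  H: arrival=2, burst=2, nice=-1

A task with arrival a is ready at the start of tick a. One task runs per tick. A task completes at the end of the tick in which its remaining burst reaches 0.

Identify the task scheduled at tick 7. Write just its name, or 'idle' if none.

running at tick 7 = C

t=0: vr[C=0] → run C
t=1: vr[C=1024/1991] → run C
t=2: vr[C=2048/1991 H=2048/1991] → run C
t=3: vr[C=3072/1991 H=2048/1991] → run H
t=4: vr[C=3072/1991 H=4654080/2542507] → run C
t=5: vr[C=4096/1991 H=4654080/2542507] → run H
t=6: vr[C=4096/1991] → run C
t=7: vr[C=5120/1991] → run C
t=8: vr[C=6144/1991] → run C
t=9: (idle)
t=10: (idle)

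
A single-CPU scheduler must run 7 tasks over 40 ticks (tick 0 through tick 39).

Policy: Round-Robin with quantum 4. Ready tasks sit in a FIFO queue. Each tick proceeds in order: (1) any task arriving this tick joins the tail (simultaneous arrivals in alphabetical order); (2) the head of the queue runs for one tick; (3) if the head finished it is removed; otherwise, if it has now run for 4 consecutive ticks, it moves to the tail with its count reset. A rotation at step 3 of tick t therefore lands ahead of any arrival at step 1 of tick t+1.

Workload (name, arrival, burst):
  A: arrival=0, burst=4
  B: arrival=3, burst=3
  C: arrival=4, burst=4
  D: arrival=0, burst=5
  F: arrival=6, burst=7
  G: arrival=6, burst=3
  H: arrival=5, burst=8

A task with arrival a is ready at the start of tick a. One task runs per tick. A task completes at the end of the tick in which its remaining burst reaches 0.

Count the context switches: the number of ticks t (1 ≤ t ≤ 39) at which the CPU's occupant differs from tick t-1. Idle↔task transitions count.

t=0: queue=[A,D] q_used=0 → run A
t=1: queue=[A,D] q_used=1 → run A
t=2: queue=[A,D] q_used=2 → run A
t=3: queue=[A,D,B] q_used=3 → run A
t=4: queue=[D,B,C] q_used=0 → run D
t=5: queue=[D,B,C,H] q_used=1 → run D
t=6: queue=[D,B,C,H,F,G] q_used=2 → run D
t=7: queue=[D,B,C,H,F,G] q_used=3 → run D
t=8: queue=[B,C,H,F,G,D] q_used=0 → run B
t=9: queue=[B,C,H,F,G,D] q_used=1 → run B
t=10: queue=[B,C,H,F,G,D] q_used=2 → run B
t=11: queue=[C,H,F,G,D] q_used=0 → run C
t=12: queue=[C,H,F,G,D] q_used=1 → run C
t=13: queue=[C,H,F,G,D] q_used=2 → run C
t=14: queue=[C,H,F,G,D] q_used=3 → run C
t=15: queue=[H,F,G,D] q_used=0 → run H
t=16: queue=[H,F,G,D] q_used=1 → run H
t=17: queue=[H,F,G,D] q_used=2 → run H
t=18: queue=[H,F,G,D] q_used=3 → run H
t=19: queue=[F,G,D,H] q_used=0 → run F
t=20: queue=[F,G,D,H] q_used=1 → run F
t=21: queue=[F,G,D,H] q_used=2 → run F
t=22: queue=[F,G,D,H] q_used=3 → run F
t=23: queue=[G,D,H,F] q_used=0 → run G
t=24: queue=[G,D,H,F] q_used=1 → run G
t=25: queue=[G,D,H,F] q_used=2 → run G
t=26: queue=[D,H,F] q_used=0 → run D
t=27: queue=[H,F] q_used=0 → run H
t=28: queue=[H,F] q_used=1 → run H
t=29: queue=[H,F] q_used=2 → run H
t=30: queue=[H,F] q_used=3 → run H
t=31: queue=[F] q_used=0 → run F
t=32: queue=[F] q_used=1 → run F
t=33: queue=[F] q_used=2 → run F
t=34: (idle)
t=35: (idle)
t=36: (idle)
t=37: (idle)
t=38: (idle)
t=39: (idle)

context switches = 10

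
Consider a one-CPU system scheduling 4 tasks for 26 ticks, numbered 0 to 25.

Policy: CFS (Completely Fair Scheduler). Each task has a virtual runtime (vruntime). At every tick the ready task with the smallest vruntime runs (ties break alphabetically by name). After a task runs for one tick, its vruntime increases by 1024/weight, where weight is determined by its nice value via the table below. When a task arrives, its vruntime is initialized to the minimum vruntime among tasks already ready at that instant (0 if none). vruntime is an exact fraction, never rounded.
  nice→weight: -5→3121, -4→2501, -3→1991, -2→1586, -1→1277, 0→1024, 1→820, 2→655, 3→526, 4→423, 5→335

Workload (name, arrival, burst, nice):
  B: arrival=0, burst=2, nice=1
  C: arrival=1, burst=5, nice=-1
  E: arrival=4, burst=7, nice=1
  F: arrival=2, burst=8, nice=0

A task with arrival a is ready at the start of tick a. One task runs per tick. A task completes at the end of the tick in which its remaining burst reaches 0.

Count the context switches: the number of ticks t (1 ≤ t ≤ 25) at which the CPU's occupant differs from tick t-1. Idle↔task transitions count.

context switches = 19

t=0: vr[B=0] → run B
t=1: vr[B=256/205 C=256/205] → run B
t=2: vr[C=256/205 F=256/205] → run C
t=3: vr[C=536832/261785 F=256/205] → run F
t=4: vr[C=536832/261785 E=536832/261785 F=461/205] → run C
t=5: vr[C=746752/261785 E=536832/261785 F=461/205] → run E
t=6: vr[C=746752/261785 E=863744/261785 F=461/205] → run F
t=7: vr[C=746752/261785 E=863744/261785 F=666/205] → run C
t=8: vr[C=956672/261785 E=863744/261785 F=666/205] → run F
t=9: vr[C=956672/261785 E=863744/261785 F=871/205] → run E
t=10: vr[C=956672/261785 E=1190656/261785 F=871/205] → run C
t=11: vr[C=1166592/261785 E=1190656/261785 F=871/205] → run F
t=12: vr[C=1166592/261785 E=1190656/261785 F=1076/205] → run C
t=13: vr[E=1190656/261785 F=1076/205] → run E
t=14: vr[E=1517568/261785 F=1076/205] → run F
t=15: vr[E=1517568/261785 F=1281/205] → run E
t=16: vr[E=368896/52357 F=1281/205] → run F
t=17: vr[E=368896/52357 F=1486/205] → run E
t=18: vr[E=2171392/261785 F=1486/205] → run F
t=19: vr[E=2171392/261785 F=1691/205] → run F
t=20: vr[E=2171392/261785] → run E
t=21: vr[E=2498304/261785] → run E
t=22: (idle)
t=23: (idle)
t=24: (idle)
t=25: (idle)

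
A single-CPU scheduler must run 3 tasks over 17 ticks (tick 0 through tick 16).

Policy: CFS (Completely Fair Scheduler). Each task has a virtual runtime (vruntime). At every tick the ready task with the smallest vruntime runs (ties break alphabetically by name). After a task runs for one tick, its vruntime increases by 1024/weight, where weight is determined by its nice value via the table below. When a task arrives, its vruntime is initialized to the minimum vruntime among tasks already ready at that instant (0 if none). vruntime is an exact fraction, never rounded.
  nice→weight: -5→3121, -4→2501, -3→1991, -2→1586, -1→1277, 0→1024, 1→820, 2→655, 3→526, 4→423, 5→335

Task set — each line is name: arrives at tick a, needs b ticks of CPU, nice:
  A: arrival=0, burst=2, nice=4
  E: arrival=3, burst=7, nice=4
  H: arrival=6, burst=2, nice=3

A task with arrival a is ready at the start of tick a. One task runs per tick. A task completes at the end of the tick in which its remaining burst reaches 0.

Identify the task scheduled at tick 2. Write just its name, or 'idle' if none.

running at tick 2 = idle

t=0: vr[A=0] → run A
t=1: vr[A=1024/423] → run A
t=2: (idle)
t=3: vr[E=0] → run E
t=4: vr[E=1024/423] → run E
t=5: vr[E=2048/423] → run E
t=6: vr[E=1024/141 H=1024/141] → run E
t=7: vr[E=4096/423 H=1024/141] → run H
t=8: vr[E=4096/423 H=341504/37083] → run H
t=9: vr[E=4096/423] → run E
t=10: vr[E=5120/423] → run E
t=11: vr[E=2048/141] → run E
t=12: (idle)
t=13: (idle)
t=14: (idle)
t=15: (idle)
t=16: (idle)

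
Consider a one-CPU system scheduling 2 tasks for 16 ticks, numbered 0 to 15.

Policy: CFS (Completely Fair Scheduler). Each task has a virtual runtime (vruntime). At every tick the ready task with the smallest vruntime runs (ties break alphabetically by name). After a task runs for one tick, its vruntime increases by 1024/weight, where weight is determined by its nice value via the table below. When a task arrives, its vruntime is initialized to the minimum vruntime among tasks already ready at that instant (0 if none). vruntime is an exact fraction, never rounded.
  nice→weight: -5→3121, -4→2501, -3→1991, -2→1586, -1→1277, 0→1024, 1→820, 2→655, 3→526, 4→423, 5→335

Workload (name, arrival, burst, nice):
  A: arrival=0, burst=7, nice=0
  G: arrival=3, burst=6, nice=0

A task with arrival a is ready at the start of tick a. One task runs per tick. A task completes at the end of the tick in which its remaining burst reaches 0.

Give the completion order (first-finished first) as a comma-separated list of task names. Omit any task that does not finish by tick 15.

completion order = A, G

t=0: vr[A=0] → run A
t=1: vr[A=1] → run A
t=2: vr[A=2] → run A
t=3: vr[A=3 G=3] → run A
t=4: vr[A=4 G=3] → run G
t=5: vr[A=4 G=4] → run A
t=6: vr[A=5 G=4] → run G
t=7: vr[A=5 G=5] → run A
t=8: vr[A=6 G=5] → run G
t=9: vr[A=6 G=6] → run A
t=10: vr[G=6] → run G
t=11: vr[G=7] → run G
t=12: vr[G=8] → run G
t=13: (idle)
t=14: (idle)
t=15: (idle)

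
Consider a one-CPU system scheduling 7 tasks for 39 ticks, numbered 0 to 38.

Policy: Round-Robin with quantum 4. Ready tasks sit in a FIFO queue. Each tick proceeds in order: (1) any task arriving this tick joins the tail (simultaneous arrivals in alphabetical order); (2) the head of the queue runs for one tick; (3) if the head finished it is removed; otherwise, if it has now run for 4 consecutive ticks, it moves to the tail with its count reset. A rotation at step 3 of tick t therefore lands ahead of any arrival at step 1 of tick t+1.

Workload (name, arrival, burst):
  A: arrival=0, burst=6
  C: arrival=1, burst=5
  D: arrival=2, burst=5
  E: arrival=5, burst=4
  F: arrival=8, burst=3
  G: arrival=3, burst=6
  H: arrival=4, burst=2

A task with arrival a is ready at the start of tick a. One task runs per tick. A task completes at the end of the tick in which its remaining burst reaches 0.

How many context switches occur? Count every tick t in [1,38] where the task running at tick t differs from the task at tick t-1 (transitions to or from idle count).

t=0: queue=[A] q_used=0 → run A
t=1: queue=[A,C] q_used=1 → run A
t=2: queue=[A,C,D] q_used=2 → run A
t=3: queue=[A,C,D,G] q_used=3 → run A
t=4: queue=[C,D,G,A,H] q_used=0 → run C
t=5: queue=[C,D,G,A,H,E] q_used=1 → run C
t=6: queue=[C,D,G,A,H,E] q_used=2 → run C
t=7: queue=[C,D,G,A,H,E] q_used=3 → run C
t=8: queue=[D,G,A,H,E,C,F] q_used=0 → run D
t=9: queue=[D,G,A,H,E,C,F] q_used=1 → run D
t=10: queue=[D,G,A,H,E,C,F] q_used=2 → run D
t=11: queue=[D,G,A,H,E,C,F] q_used=3 → run D
t=12: queue=[G,A,H,E,C,F,D] q_used=0 → run G
t=13: queue=[G,A,H,E,C,F,D] q_used=1 → run G
t=14: queue=[G,A,H,E,C,F,D] q_used=2 → run G
t=15: queue=[G,A,H,E,C,F,D] q_used=3 → run G
t=16: queue=[A,H,E,C,F,D,G] q_used=0 → run A
t=17: queue=[A,H,E,C,F,D,G] q_used=1 → run A
t=18: queue=[H,E,C,F,D,G] q_used=0 → run H
t=19: queue=[H,E,C,F,D,G] q_used=1 → run H
t=20: queue=[E,C,F,D,G] q_used=0 → run E
t=21: queue=[E,C,F,D,G] q_used=1 → run E
t=22: queue=[E,C,F,D,G] q_used=2 → run E
t=23: queue=[E,C,F,D,G] q_used=3 → run E
t=24: queue=[C,F,D,G] q_used=0 → run C
t=25: queue=[F,D,G] q_used=0 → run F
t=26: queue=[F,D,G] q_used=1 → run F
t=27: queue=[F,D,G] q_used=2 → run F
t=28: queue=[D,G] q_used=0 → run D
t=29: queue=[G] q_used=0 → run G
t=30: queue=[G] q_used=1 → run G
t=31: (idle)
t=32: (idle)
t=33: (idle)
t=34: (idle)
t=35: (idle)
t=36: (idle)
t=37: (idle)
t=38: (idle)

context switches = 11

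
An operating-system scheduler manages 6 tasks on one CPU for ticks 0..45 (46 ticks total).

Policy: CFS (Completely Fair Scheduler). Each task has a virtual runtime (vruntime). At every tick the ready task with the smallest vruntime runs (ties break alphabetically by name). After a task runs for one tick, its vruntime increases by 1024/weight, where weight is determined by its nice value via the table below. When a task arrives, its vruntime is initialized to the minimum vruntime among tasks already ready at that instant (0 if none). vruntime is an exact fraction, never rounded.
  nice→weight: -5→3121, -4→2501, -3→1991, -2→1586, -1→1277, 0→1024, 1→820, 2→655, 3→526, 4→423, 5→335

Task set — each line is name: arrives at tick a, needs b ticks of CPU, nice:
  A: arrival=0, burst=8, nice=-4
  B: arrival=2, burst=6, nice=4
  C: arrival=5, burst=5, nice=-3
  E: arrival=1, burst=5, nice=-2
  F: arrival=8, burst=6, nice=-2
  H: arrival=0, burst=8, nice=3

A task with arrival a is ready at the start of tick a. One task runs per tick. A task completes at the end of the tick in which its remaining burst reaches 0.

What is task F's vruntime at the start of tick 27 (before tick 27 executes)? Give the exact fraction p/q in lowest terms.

vruntime(F, start of tick 27) = 6928384/1578863

t=0: vr[A=0 H=0] → run A
t=1: vr[A=1024/2501 E=0 H=0] → run E
t=2: vr[A=1024/2501 B=0 E=512/793 H=0] → run B
t=3: vr[A=1024/2501 B=1024/423 E=512/793 H=0] → run H
t=4: vr[A=1024/2501 B=1024/423 E=512/793 H=512/263] → run A
t=5: vr[A=2048/2501 B=1024/423 C=512/793 E=512/793 H=512/263] → run C
t=6: vr[A=2048/2501 B=1024/423 C=1831424/1578863 E=512/793 H=512/263] → run E
t=7: vr[A=2048/2501 B=1024/423 C=1831424/1578863 E=1024/793 H=512/263] → run A
t=8: vr[A=3072/2501 B=1024/423 C=1831424/1578863 E=1024/793 F=1831424/1578863 H=512/263] → run C
t=9: vr[A=3072/2501 B=1024/423 C=2643456/1578863 E=1024/793 F=1831424/1578863 H=512/263] → run F
t=10: vr[A=3072/2501 B=1024/423 C=2643456/1578863 E=1024/793 F=2850816/1578863 H=512/263] → run A
t=11: vr[A=4096/2501 B=1024/423 C=2643456/1578863 E=1024/793 F=2850816/1578863 H=512/263] → run E
t=12: vr[A=4096/2501 B=1024/423 C=2643456/1578863 E=1536/793 F=2850816/1578863 H=512/263] → run A
t=13: vr[A=5120/2501 B=1024/423 C=2643456/1578863 E=1536/793 F=2850816/1578863 H=512/263] → run C
t=14: vr[A=5120/2501 B=1024/423 C=3455488/1578863 E=1536/793 F=2850816/1578863 H=512/263] → run F
t=15: vr[A=5120/2501 B=1024/423 C=3455488/1578863 E=1536/793 F=3870208/1578863 H=512/263] → run E
t=16: vr[A=5120/2501 B=1024/423 C=3455488/1578863 E=2048/793 F=3870208/1578863 H=512/263] → run H
t=17: vr[A=5120/2501 B=1024/423 C=3455488/1578863 E=2048/793 F=3870208/1578863 H=1024/263] → run A
t=18: vr[A=6144/2501 B=1024/423 C=3455488/1578863 E=2048/793 F=3870208/1578863 H=1024/263] → run C
t=19: vr[A=6144/2501 B=1024/423 C=4267520/1578863 E=2048/793 F=3870208/1578863 H=1024/263] → run B
t=20: vr[A=6144/2501 B=2048/423 C=4267520/1578863 E=2048/793 F=3870208/1578863 H=1024/263] → run F
t=21: vr[A=6144/2501 B=2048/423 C=4267520/1578863 E=2048/793 F=4889600/1578863 H=1024/263] → run A
t=22: vr[A=7168/2501 B=2048/423 C=4267520/1578863 E=2048/793 F=4889600/1578863 H=1024/263] → run E
t=23: vr[A=7168/2501 B=2048/423 C=4267520/1578863 F=4889600/1578863 H=1024/263] → run C
t=24: vr[A=7168/2501 B=2048/423 F=4889600/1578863 H=1024/263] → run A
t=25: vr[B=2048/423 F=4889600/1578863 H=1024/263] → run F
t=26: vr[B=2048/423 F=5908992/1578863 H=1024/263] → run F
t=27: vr[B=2048/423 F=6928384/1578863 H=1024/263] → run H
t=28: vr[B=2048/423 F=6928384/1578863 H=1536/263] → run F
t=29: vr[B=2048/423 H=1536/263] → run B
t=30: vr[B=1024/141 H=1536/263] → run H
t=31: vr[B=1024/141 H=2048/263] → run B
t=32: vr[B=4096/423 H=2048/263] → run H
t=33: vr[B=4096/423 H=2560/263] → run B
t=34: vr[B=5120/423 H=2560/263] → run H
t=35: vr[B=5120/423 H=3072/263] → run H
t=36: vr[B=5120/423 H=3584/263] → run B
t=37: vr[H=3584/263] → run H
t=38: (idle)
t=39: (idle)
t=40: (idle)
t=41: (idle)
t=42: (idle)
t=43: (idle)
t=44: (idle)
t=45: (idle)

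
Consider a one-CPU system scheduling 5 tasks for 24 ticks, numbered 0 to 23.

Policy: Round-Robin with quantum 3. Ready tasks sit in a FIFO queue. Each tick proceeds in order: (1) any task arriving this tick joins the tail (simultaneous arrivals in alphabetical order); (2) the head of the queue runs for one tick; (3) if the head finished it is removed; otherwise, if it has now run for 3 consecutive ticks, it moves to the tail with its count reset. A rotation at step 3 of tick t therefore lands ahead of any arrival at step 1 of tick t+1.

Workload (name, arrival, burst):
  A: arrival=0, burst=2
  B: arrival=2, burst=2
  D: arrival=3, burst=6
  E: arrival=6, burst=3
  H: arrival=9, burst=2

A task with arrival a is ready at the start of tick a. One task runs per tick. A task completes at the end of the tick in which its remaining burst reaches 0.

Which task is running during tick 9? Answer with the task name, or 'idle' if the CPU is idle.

t=0: queue=[A] q_used=0 → run A
t=1: queue=[A] q_used=1 → run A
t=2: queue=[B] q_used=0 → run B
t=3: queue=[B,D] q_used=1 → run B
t=4: queue=[D] q_used=0 → run D
t=5: queue=[D] q_used=1 → run D
t=6: queue=[D,E] q_used=2 → run D
t=7: queue=[E,D] q_used=0 → run E
t=8: queue=[E,D] q_used=1 → run E
t=9: queue=[E,D,H] q_used=2 → run E
t=10: queue=[D,H] q_used=0 → run D
t=11: queue=[D,H] q_used=1 → run D
t=12: queue=[D,H] q_used=2 → run D
t=13: queue=[H] q_used=0 → run H
t=14: queue=[H] q_used=1 → run H
t=15: (idle)
t=16: (idle)
t=17: (idle)
t=18: (idle)
t=19: (idle)
t=20: (idle)
t=21: (idle)
t=22: (idle)
t=23: (idle)

running at tick 9 = E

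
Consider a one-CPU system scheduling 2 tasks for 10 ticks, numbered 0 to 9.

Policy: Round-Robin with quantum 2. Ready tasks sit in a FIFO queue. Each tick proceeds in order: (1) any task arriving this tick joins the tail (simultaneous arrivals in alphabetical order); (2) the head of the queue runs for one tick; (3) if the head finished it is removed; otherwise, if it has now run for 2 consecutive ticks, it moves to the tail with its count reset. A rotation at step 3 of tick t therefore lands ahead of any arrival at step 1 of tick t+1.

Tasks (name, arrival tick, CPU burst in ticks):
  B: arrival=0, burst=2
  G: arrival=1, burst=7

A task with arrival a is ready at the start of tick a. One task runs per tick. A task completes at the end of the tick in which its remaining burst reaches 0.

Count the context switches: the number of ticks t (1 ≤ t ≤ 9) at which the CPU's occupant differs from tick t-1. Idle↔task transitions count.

context switches = 2

t=0: queue=[B] q_used=0 → run B
t=1: queue=[B,G] q_used=1 → run B
t=2: queue=[G] q_used=0 → run G
t=3: queue=[G] q_used=1 → run G
t=4: queue=[G] q_used=0 → run G
t=5: queue=[G] q_used=1 → run G
t=6: queue=[G] q_used=0 → run G
t=7: queue=[G] q_used=1 → run G
t=8: queue=[G] q_used=0 → run G
t=9: (idle)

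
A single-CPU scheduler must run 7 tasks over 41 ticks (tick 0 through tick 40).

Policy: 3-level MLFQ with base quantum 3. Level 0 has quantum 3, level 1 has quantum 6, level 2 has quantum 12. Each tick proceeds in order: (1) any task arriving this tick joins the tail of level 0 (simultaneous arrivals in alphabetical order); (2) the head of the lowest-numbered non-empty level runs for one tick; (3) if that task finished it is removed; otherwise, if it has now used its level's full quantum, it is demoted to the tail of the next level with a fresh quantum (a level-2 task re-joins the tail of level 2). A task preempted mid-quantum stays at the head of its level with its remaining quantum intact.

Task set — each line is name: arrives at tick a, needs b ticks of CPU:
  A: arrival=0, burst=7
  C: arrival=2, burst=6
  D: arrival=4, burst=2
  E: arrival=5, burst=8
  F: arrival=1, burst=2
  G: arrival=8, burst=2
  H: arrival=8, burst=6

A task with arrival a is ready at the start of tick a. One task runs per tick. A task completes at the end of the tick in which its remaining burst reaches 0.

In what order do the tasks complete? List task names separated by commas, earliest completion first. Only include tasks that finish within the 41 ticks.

completion order = F, D, G, A, C, E, H

t=0: L0/L1/L2 = A/-/- → run A
t=1: L0/L1/L2 = AF/-/- → run A
t=2: L0/L1/L2 = AFC/-/- → run A
t=3: L0/L1/L2 = FC/A/- → run F
t=4: L0/L1/L2 = FCD/A/- → run F
t=5: L0/L1/L2 = CDE/A/- → run C
t=6: L0/L1/L2 = CDE/A/- → run C
t=7: L0/L1/L2 = CDE/A/- → run C
t=8: L0/L1/L2 = DEGH/AC/- → run D
t=9: L0/L1/L2 = DEGH/AC/- → run D
t=10: L0/L1/L2 = EGH/AC/- → run E
t=11: L0/L1/L2 = EGH/AC/- → run E
t=12: L0/L1/L2 = EGH/AC/- → run E
t=13: L0/L1/L2 = GH/ACE/- → run G
t=14: L0/L1/L2 = GH/ACE/- → run G
t=15: L0/L1/L2 = H/ACE/- → run H
t=16: L0/L1/L2 = H/ACE/- → run H
t=17: L0/L1/L2 = H/ACE/- → run H
t=18: L0/L1/L2 = -/ACEH/- → run A
t=19: L0/L1/L2 = -/ACEH/- → run A
t=20: L0/L1/L2 = -/ACEH/- → run A
t=21: L0/L1/L2 = -/ACEH/- → run A
t=22: L0/L1/L2 = -/CEH/- → run C
t=23: L0/L1/L2 = -/CEH/- → run C
t=24: L0/L1/L2 = -/CEH/- → run C
t=25: L0/L1/L2 = -/EH/- → run E
t=26: L0/L1/L2 = -/EH/- → run E
t=27: L0/L1/L2 = -/EH/- → run E
t=28: L0/L1/L2 = -/EH/- → run E
t=29: L0/L1/L2 = -/EH/- → run E
t=30: L0/L1/L2 = -/H/- → run H
t=31: L0/L1/L2 = -/H/- → run H
t=32: L0/L1/L2 = -/H/- → run H
t=33: (idle)
t=34: (idle)
t=35: (idle)
t=36: (idle)
t=37: (idle)
t=38: (idle)
t=39: (idle)
t=40: (idle)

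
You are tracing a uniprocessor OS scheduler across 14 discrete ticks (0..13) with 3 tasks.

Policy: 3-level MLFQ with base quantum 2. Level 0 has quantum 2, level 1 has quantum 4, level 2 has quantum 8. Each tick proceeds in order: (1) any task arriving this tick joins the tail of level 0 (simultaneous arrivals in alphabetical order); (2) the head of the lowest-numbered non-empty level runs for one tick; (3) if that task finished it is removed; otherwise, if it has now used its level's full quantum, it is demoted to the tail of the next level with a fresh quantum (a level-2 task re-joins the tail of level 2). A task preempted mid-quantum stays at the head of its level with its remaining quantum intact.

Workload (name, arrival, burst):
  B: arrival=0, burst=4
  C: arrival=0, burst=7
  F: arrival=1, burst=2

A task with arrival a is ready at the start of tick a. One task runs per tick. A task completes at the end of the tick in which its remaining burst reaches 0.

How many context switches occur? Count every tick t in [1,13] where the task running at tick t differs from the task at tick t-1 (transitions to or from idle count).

context switches = 5

t=0: L0/L1/L2 = BC/-/- → run B
t=1: L0/L1/L2 = BCF/-/- → run B
t=2: L0/L1/L2 = CF/B/- → run C
t=3: L0/L1/L2 = CF/B/- → run C
t=4: L0/L1/L2 = F/BC/- → run F
t=5: L0/L1/L2 = F/BC/- → run F
t=6: L0/L1/L2 = -/BC/- → run B
t=7: L0/L1/L2 = -/BC/- → run B
t=8: L0/L1/L2 = -/C/- → run C
t=9: L0/L1/L2 = -/C/- → run C
t=10: L0/L1/L2 = -/C/- → run C
t=11: L0/L1/L2 = -/C/- → run C
t=12: L0/L1/L2 = -/-/C → run C
t=13: (idle)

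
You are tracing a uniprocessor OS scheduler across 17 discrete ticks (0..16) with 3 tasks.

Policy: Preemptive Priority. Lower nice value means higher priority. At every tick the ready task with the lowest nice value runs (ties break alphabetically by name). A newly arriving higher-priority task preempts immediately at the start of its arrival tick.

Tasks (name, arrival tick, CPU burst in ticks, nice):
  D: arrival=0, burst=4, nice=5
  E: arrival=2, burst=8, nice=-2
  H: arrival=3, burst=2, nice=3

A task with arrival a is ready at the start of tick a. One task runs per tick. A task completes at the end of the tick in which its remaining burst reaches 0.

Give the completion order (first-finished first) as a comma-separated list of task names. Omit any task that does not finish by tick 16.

t=0: ready={D} → run D
t=1: ready={D} → run D
t=2: ready={D,E} → run E
t=3: ready={D,E,H} → run E
t=4: ready={D,E,H} → run E
t=5: ready={D,E,H} → run E
t=6: ready={D,E,H} → run E
t=7: ready={D,E,H} → run E
t=8: ready={D,E,H} → run E
t=9: ready={D,E,H} → run E
t=10: ready={D,H} → run H
t=11: ready={D,H} → run H
t=12: ready={D} → run D
t=13: ready={D} → run D
t=14: (idle)
t=15: (idle)
t=16: (idle)

completion order = E, H, D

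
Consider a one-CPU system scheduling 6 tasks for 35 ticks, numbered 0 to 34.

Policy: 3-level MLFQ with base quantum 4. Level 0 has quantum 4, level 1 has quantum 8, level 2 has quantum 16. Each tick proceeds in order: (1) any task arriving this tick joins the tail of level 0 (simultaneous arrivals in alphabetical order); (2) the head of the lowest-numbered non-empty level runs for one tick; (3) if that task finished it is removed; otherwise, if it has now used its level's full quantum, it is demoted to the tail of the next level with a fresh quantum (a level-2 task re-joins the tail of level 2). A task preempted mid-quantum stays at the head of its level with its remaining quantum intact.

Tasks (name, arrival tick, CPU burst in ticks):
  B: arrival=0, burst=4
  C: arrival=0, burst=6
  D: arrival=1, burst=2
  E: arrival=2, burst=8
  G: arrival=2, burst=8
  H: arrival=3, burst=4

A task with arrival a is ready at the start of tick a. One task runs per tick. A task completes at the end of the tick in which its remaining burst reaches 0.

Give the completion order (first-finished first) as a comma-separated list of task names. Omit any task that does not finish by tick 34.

completion order = B, D, H, C, E, G

t=0: L0/L1/L2 = BC/-/- → run B
t=1: L0/L1/L2 = BCD/-/- → run B
t=2: L0/L1/L2 = BCDEG/-/- → run B
t=3: L0/L1/L2 = BCDEGH/-/- → run B
t=4: L0/L1/L2 = CDEGH/-/- → run C
t=5: L0/L1/L2 = CDEGH/-/- → run C
t=6: L0/L1/L2 = CDEGH/-/- → run C
t=7: L0/L1/L2 = CDEGH/-/- → run C
t=8: L0/L1/L2 = DEGH/C/- → run D
t=9: L0/L1/L2 = DEGH/C/- → run D
t=10: L0/L1/L2 = EGH/C/- → run E
t=11: L0/L1/L2 = EGH/C/- → run E
t=12: L0/L1/L2 = EGH/C/- → run E
t=13: L0/L1/L2 = EGH/C/- → run E
t=14: L0/L1/L2 = GH/CE/- → run G
t=15: L0/L1/L2 = GH/CE/- → run G
t=16: L0/L1/L2 = GH/CE/- → run G
t=17: L0/L1/L2 = GH/CE/- → run G
t=18: L0/L1/L2 = H/CEG/- → run H
t=19: L0/L1/L2 = H/CEG/- → run H
t=20: L0/L1/L2 = H/CEG/- → run H
t=21: L0/L1/L2 = H/CEG/- → run H
t=22: L0/L1/L2 = -/CEG/- → run C
t=23: L0/L1/L2 = -/CEG/- → run C
t=24: L0/L1/L2 = -/EG/- → run E
t=25: L0/L1/L2 = -/EG/- → run E
t=26: L0/L1/L2 = -/EG/- → run E
t=27: L0/L1/L2 = -/EG/- → run E
t=28: L0/L1/L2 = -/G/- → run G
t=29: L0/L1/L2 = -/G/- → run G
t=30: L0/L1/L2 = -/G/- → run G
t=31: L0/L1/L2 = -/G/- → run G
t=32: (idle)
t=33: (idle)
t=34: (idle)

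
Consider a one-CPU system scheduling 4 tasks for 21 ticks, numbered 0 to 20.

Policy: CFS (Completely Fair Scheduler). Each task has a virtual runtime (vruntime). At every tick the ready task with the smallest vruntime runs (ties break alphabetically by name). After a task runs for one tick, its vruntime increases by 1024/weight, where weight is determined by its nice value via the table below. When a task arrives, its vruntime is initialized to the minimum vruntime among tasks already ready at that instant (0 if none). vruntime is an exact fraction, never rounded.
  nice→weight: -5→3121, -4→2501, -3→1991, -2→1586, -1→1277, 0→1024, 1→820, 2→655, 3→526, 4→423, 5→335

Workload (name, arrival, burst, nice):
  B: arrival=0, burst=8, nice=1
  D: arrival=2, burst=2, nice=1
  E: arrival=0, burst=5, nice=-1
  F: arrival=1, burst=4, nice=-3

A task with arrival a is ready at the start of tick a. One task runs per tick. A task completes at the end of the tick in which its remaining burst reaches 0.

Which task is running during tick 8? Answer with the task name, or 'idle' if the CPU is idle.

running at tick 8 = D

t=0: vr[B=0 E=0] → run B
t=1: vr[B=256/205 E=0 F=0] → run E
t=2: vr[B=256/205 D=0 E=1024/1277 F=0] → run D
t=3: vr[B=256/205 D=256/205 E=1024/1277 F=0] → run F
t=4: vr[B=256/205 D=256/205 E=1024/1277 F=1024/1991] → run F
t=5: vr[B=256/205 D=256/205 E=1024/1277 F=2048/1991] → run E
t=6: vr[B=256/205 D=256/205 E=2048/1277 F=2048/1991] → run F
t=7: vr[B=256/205 D=256/205 E=2048/1277 F=3072/1991] → run B
t=8: vr[B=512/205 D=256/205 E=2048/1277 F=3072/1991] → run D
t=9: vr[B=512/205 E=2048/1277 F=3072/1991] → run F
t=10: vr[B=512/205 E=2048/1277] → run E
t=11: vr[B=512/205 E=3072/1277] → run E
t=12: vr[B=512/205 E=4096/1277] → run B
t=13: vr[B=768/205 E=4096/1277] → run E
t=14: vr[B=768/205] → run B
t=15: vr[B=1024/205] → run B
t=16: vr[B=256/41] → run B
t=17: vr[B=1536/205] → run B
t=18: vr[B=1792/205] → run B
t=19: (idle)
t=20: (idle)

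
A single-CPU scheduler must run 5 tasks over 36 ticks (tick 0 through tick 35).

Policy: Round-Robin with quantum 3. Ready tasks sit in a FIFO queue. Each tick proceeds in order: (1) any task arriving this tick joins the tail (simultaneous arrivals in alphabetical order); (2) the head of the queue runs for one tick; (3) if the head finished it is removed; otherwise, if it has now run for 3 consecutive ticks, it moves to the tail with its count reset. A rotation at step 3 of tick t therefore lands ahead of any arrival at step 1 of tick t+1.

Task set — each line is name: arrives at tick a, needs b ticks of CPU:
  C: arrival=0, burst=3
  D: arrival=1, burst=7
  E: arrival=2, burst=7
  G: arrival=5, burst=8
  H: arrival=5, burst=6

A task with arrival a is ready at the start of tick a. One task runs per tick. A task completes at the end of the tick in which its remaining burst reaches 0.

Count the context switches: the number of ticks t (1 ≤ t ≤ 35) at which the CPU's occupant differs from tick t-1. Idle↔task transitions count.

t=0: queue=[C] q_used=0 → run C
t=1: queue=[C,D] q_used=1 → run C
t=2: queue=[C,D,E] q_used=2 → run C
t=3: queue=[D,E] q_used=0 → run D
t=4: queue=[D,E] q_used=1 → run D
t=5: queue=[D,E,G,H] q_used=2 → run D
t=6: queue=[E,G,H,D] q_used=0 → run E
t=7: queue=[E,G,H,D] q_used=1 → run E
t=8: queue=[E,G,H,D] q_used=2 → run E
t=9: queue=[G,H,D,E] q_used=0 → run G
t=10: queue=[G,H,D,E] q_used=1 → run G
t=11: queue=[G,H,D,E] q_used=2 → run G
t=12: queue=[H,D,E,G] q_used=0 → run H
t=13: queue=[H,D,E,G] q_used=1 → run H
t=14: queue=[H,D,E,G] q_used=2 → run H
t=15: queue=[D,E,G,H] q_used=0 → run D
t=16: queue=[D,E,G,H] q_used=1 → run D
t=17: queue=[D,E,G,H] q_used=2 → run D
t=18: queue=[E,G,H,D] q_used=0 → run E
t=19: queue=[E,G,H,D] q_used=1 → run E
t=20: queue=[E,G,H,D] q_used=2 → run E
t=21: queue=[G,H,D,E] q_used=0 → run G
t=22: queue=[G,H,D,E] q_used=1 → run G
t=23: queue=[G,H,D,E] q_used=2 → run G
t=24: queue=[H,D,E,G] q_used=0 → run H
t=25: queue=[H,D,E,G] q_used=1 → run H
t=26: queue=[H,D,E,G] q_used=2 → run H
t=27: queue=[D,E,G] q_used=0 → run D
t=28: queue=[E,G] q_used=0 → run E
t=29: queue=[G] q_used=0 → run G
t=30: queue=[G] q_used=1 → run G
t=31: (idle)
t=32: (idle)
t=33: (idle)
t=34: (idle)
t=35: (idle)

context switches = 12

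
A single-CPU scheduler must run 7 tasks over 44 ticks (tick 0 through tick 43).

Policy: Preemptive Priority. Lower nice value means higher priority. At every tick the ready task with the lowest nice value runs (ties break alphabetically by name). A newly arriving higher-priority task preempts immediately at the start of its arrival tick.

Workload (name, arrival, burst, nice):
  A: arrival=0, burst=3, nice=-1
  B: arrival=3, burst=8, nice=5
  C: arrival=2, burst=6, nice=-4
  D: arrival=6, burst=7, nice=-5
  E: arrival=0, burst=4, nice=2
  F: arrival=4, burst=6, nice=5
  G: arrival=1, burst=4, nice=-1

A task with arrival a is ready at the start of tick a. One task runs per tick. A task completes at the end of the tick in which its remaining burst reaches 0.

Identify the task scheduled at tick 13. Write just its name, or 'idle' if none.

t=0: ready={A,E} → run A
t=1: ready={A,E,G} → run A
t=2: ready={A,C,E,G} → run C
t=3: ready={A,B,C,E,G} → run C
t=4: ready={A,B,C,E,F,G} → run C
t=5: ready={A,B,C,E,F,G} → run C
t=6: ready={A,B,C,D,E,F,G} → run D
t=7: ready={A,B,C,D,E,F,G} → run D
t=8: ready={A,B,C,D,E,F,G} → run D
t=9: ready={A,B,C,D,E,F,G} → run D
t=10: ready={A,B,C,D,E,F,G} → run D
t=11: ready={A,B,C,D,E,F,G} → run D
t=12: ready={A,B,C,D,E,F,G} → run D
t=13: ready={A,B,C,E,F,G} → run C
t=14: ready={A,B,C,E,F,G} → run C
t=15: ready={A,B,E,F,G} → run A
t=16: ready={B,E,F,G} → run G
t=17: ready={B,E,F,G} → run G
t=18: ready={B,E,F,G} → run G
t=19: ready={B,E,F,G} → run G
t=20: ready={B,E,F} → run E
t=21: ready={B,E,F} → run E
t=22: ready={B,E,F} → run E
t=23: ready={B,E,F} → run E
t=24: ready={B,F} → run B
t=25: ready={B,F} → run B
t=26: ready={B,F} → run B
t=27: ready={B,F} → run B
t=28: ready={B,F} → run B
t=29: ready={B,F} → run B
t=30: ready={B,F} → run B
t=31: ready={B,F} → run B
t=32: ready={F} → run F
t=33: ready={F} → run F
t=34: ready={F} → run F
t=35: ready={F} → run F
t=36: ready={F} → run F
t=37: ready={F} → run F
t=38: (idle)
t=39: (idle)
t=40: (idle)
t=41: (idle)
t=42: (idle)
t=43: (idle)

running at tick 13 = C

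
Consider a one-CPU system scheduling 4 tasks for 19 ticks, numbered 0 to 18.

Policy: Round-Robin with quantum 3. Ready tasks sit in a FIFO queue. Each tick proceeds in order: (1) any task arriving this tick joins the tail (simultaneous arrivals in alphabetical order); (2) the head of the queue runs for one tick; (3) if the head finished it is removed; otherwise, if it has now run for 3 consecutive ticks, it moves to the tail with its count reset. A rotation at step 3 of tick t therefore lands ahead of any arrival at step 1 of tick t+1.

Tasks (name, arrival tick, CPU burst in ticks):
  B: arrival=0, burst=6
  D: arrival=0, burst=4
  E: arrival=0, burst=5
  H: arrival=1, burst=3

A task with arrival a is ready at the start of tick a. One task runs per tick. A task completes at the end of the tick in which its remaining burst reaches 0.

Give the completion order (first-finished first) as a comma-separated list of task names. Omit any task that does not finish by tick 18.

completion order = H, B, D, E

t=0: queue=[B,D,E] q_used=0 → run B
t=1: queue=[B,D,E,H] q_used=1 → run B
t=2: queue=[B,D,E,H] q_used=2 → run B
t=3: queue=[D,E,H,B] q_used=0 → run D
t=4: queue=[D,E,H,B] q_used=1 → run D
t=5: queue=[D,E,H,B] q_used=2 → run D
t=6: queue=[E,H,B,D] q_used=0 → run E
t=7: queue=[E,H,B,D] q_used=1 → run E
t=8: queue=[E,H,B,D] q_used=2 → run E
t=9: queue=[H,B,D,E] q_used=0 → run H
t=10: queue=[H,B,D,E] q_used=1 → run H
t=11: queue=[H,B,D,E] q_used=2 → run H
t=12: queue=[B,D,E] q_used=0 → run B
t=13: queue=[B,D,E] q_used=1 → run B
t=14: queue=[B,D,E] q_used=2 → run B
t=15: queue=[D,E] q_used=0 → run D
t=16: queue=[E] q_used=0 → run E
t=17: queue=[E] q_used=1 → run E
t=18: (idle)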